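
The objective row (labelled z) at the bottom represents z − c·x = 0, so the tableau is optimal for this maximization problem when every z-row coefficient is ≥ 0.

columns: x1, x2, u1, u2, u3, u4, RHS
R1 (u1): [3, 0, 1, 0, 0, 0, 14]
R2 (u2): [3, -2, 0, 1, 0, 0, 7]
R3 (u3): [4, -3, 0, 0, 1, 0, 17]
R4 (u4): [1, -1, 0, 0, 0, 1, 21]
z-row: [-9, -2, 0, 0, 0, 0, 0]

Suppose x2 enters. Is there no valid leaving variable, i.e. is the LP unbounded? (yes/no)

yes

Every constraint-row entry in column x2 is ≤ 0, so increasing x2 is unbounded.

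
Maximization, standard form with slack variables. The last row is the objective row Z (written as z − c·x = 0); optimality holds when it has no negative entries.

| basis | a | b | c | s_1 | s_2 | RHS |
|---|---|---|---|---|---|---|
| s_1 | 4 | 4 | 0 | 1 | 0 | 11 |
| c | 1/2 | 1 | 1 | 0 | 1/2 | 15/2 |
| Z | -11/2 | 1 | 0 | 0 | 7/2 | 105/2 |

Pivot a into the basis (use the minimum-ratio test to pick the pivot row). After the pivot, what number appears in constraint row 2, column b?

1/2

Ratio test on column a — row 1: 11/4 = 11/4; row 2: (15/2)/(1/2) = 15. Minimum is 11/4 at row 1 (s_1 leaves); pivot element 4.
Divide row 1 by 4; eliminate column a from the other rows.
Row 2 update in column b: 1 − (1/2)·1 = 1/2.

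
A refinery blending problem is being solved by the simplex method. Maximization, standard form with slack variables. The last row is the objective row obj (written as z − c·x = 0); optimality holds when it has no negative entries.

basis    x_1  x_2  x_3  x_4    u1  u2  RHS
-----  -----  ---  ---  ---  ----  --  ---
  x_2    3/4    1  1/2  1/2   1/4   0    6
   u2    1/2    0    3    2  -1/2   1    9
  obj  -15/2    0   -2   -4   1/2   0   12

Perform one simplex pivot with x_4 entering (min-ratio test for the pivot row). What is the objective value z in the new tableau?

30

Ratio test on column x_4 — row 1: 6/(1/2) = 12; row 2: 9/2 = 9/2. Minimum is 9/2 at row 2 (u2 leaves); pivot element 2.
Pivot on row 2; the obj-row RHS becomes 12 − (-4)·(9/2) = 30.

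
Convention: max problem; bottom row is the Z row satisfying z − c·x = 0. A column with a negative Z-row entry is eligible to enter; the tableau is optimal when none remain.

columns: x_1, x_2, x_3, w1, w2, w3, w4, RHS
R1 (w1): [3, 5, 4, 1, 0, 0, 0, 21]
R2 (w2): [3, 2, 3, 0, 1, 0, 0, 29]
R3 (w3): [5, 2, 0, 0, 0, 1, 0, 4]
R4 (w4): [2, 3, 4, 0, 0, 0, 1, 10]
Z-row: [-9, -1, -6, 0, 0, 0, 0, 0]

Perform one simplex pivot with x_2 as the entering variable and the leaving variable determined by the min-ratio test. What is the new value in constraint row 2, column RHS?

25

Ratio test on column x_2 — row 1: 21/5 = 21/5; row 2: 29/2 = 29/2; row 3: 4/2 = 2; row 4: 10/3 = 10/3. Minimum is 2 at row 3 (w3 leaves); pivot element 2.
Divide row 3 by 2; eliminate column x_2 from the other rows.
Row 2 update in column RHS: 29 − 2·2 = 25.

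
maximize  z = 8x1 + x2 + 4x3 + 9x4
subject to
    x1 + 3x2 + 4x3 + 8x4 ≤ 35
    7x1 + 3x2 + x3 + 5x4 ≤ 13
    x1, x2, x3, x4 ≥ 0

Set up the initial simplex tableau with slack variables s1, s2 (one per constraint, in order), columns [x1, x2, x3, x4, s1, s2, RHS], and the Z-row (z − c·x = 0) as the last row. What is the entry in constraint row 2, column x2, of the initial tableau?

Constraint 2 has coefficient 3 on x2.

3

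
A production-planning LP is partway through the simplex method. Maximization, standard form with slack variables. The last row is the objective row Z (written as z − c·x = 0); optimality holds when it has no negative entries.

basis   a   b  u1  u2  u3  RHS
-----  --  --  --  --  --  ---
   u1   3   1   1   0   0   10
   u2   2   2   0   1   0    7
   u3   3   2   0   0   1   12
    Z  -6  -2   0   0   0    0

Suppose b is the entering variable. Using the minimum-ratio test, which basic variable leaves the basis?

Column b entries and ratios — u1: 10/1 = 10; u2: 7/2 = 7/2; u3: 12/2 = 6.
Smallest ratio is 7/2 in the row of u2, so u2 leaves.

u2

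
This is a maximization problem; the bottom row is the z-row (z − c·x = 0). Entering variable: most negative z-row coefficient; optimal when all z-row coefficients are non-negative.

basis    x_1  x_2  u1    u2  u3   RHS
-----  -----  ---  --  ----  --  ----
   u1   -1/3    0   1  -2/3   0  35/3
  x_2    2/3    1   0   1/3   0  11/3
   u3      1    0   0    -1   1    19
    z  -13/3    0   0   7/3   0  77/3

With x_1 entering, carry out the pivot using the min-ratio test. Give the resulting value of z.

99/2

Ratio test on column x_1 — row 1: entry -1/3 ≤ 0; row 2: (11/3)/(2/3) = 11/2; row 3: 19/1 = 19. Minimum is 11/2 at row 2 (x_2 leaves); pivot element 2/3.
Pivot on row 2; the z-row RHS becomes 77/3 − (-13/3)·(11/2) = 99/2.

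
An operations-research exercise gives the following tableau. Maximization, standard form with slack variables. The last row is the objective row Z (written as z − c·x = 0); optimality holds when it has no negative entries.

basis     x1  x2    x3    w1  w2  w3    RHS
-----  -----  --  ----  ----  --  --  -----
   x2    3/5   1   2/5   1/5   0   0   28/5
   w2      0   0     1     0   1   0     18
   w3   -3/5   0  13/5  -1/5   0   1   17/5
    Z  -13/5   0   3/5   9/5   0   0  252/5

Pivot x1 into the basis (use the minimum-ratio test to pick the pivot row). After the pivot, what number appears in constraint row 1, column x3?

Ratio test on column x1 — row 1: (28/5)/(3/5) = 28/3; row 2: entry 0 ≤ 0; row 3: entry -3/5 ≤ 0. Minimum is 28/3 at row 1 (x2 leaves); pivot element 3/5.
Divide row 1 by 3/5; eliminate column x1 from the other rows.
In the new row 1, the x3 entry is the old entry divided by the pivot: (2/5)/(3/5) = 2/3.

2/3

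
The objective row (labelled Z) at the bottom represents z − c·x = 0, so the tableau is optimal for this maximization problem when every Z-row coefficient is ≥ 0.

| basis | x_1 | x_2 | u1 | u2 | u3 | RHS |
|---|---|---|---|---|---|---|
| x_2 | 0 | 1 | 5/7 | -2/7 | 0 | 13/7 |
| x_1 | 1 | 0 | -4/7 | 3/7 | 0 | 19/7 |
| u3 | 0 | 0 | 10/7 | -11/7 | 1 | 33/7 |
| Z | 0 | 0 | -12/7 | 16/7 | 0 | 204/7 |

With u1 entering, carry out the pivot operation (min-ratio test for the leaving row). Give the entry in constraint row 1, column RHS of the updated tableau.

Ratio test on column u1 — row 1: (13/7)/(5/7) = 13/5; row 2: entry -4/7 ≤ 0; row 3: (33/7)/(10/7) = 33/10. Minimum is 13/5 at row 1 (x_2 leaves); pivot element 5/7.
Divide row 1 by 5/7; eliminate column u1 from the other rows.
In the new row 1, the RHS entry is the old entry divided by the pivot: (13/7)/(5/7) = 13/5.

13/5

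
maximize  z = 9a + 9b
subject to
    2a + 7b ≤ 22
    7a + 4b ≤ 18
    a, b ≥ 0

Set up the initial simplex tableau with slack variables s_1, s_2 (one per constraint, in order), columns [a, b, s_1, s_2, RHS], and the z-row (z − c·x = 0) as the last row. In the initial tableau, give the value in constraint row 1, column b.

Constraint 1 has coefficient 7 on b.

7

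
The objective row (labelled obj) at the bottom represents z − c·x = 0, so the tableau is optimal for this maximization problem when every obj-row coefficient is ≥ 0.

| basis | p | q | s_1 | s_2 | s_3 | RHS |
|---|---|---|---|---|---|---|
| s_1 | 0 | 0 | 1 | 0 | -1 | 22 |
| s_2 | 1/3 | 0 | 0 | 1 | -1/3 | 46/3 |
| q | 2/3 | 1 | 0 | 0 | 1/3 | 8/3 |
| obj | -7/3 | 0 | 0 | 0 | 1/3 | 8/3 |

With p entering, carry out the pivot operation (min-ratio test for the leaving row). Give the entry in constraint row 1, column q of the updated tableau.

0

Ratio test on column p — row 1: entry 0 ≤ 0; row 2: (46/3)/(1/3) = 46; row 3: (8/3)/(2/3) = 4. Minimum is 4 at row 3 (q leaves); pivot element 2/3.
Divide row 3 by 2/3; eliminate column p from the other rows.
Row 1 update in column q: 0 − 0·(3/2) = 0.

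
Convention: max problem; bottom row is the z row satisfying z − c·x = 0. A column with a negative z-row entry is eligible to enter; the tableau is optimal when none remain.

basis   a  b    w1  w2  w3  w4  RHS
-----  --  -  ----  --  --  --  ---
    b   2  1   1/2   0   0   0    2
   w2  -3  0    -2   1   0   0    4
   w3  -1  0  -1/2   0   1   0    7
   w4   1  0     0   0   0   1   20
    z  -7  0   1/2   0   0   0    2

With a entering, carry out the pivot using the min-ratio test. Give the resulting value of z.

9

Ratio test on column a — row 1: 2/2 = 1; row 2: entry -3 ≤ 0; row 3: entry -1 ≤ 0; row 4: 20/1 = 20. Minimum is 1 at row 1 (b leaves); pivot element 2.
Pivot on row 1; the z-row RHS becomes 2 − (-7)·1 = 9.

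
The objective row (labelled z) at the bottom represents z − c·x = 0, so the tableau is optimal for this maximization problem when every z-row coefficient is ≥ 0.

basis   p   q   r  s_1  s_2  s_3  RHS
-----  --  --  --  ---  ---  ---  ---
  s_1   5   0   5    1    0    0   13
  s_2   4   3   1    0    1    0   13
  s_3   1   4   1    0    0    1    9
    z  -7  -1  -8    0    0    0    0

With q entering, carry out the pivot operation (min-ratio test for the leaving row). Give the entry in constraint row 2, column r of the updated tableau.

1/4

Ratio test on column q — row 1: entry 0 ≤ 0; row 2: 13/3 = 13/3; row 3: 9/4 = 9/4. Minimum is 9/4 at row 3 (s_3 leaves); pivot element 4.
Divide row 3 by 4; eliminate column q from the other rows.
Row 2 update in column r: 1 − 3·(1/4) = 1/4.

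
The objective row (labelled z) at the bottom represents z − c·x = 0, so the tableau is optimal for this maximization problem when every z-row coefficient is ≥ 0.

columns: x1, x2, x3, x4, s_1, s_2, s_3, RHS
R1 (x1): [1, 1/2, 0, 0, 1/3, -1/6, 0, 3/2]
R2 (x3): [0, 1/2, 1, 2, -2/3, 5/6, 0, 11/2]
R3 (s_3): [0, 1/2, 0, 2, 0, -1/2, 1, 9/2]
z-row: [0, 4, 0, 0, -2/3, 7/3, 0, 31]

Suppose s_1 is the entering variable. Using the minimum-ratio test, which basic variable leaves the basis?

Column s_1 entries and ratios — x1: (3/2)/(1/3) = 9/2; x3: -2/3 ≤ 0, skip; s_3: 0 ≤ 0, skip.
Smallest ratio is 9/2 in the row of x1, so x1 leaves.

x1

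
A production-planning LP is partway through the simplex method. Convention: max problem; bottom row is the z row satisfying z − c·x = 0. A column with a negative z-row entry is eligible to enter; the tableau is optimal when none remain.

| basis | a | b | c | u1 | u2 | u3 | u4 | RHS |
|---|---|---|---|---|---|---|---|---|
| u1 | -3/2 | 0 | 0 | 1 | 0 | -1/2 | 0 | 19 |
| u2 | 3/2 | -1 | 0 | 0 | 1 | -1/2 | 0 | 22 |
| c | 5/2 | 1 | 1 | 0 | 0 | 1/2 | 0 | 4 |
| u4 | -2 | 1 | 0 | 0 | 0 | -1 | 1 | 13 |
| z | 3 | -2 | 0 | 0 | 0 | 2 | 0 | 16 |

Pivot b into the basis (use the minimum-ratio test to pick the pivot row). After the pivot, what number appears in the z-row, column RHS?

24

Ratio test on column b — row 1: entry 0 ≤ 0; row 2: entry -1 ≤ 0; row 3: 4/1 = 4; row 4: 13/1 = 13. Minimum is 4 at row 3 (c leaves); pivot element 1.
Divide row 3 by 1; eliminate column b from the other rows.
z-row update in column RHS: 16 − (-2)·4 = 24.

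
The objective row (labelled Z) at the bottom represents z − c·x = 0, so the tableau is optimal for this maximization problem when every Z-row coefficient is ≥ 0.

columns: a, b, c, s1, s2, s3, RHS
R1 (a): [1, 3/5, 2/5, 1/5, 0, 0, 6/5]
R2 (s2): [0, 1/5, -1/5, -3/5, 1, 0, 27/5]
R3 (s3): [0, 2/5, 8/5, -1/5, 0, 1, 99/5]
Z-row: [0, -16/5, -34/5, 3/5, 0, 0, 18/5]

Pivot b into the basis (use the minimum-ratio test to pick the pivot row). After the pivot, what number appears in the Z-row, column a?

Ratio test on column b — row 1: (6/5)/(3/5) = 2; row 2: (27/5)/(1/5) = 27; row 3: (99/5)/(2/5) = 99/2. Minimum is 2 at row 1 (a leaves); pivot element 3/5.
Divide row 1 by 3/5; eliminate column b from the other rows.
Z-row update in column a: 0 − (-16/5)·(5/3) = 16/3.

16/3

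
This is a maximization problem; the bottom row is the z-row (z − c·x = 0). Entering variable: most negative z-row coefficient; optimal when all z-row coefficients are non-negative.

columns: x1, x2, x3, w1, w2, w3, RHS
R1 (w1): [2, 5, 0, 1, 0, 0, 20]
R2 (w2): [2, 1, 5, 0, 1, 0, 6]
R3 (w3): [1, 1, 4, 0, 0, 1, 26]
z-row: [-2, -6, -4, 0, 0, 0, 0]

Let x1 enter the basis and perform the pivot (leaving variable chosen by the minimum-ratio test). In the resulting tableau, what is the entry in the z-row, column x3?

Ratio test on column x1 — row 1: 20/2 = 10; row 2: 6/2 = 3; row 3: 26/1 = 26. Minimum is 3 at row 2 (w2 leaves); pivot element 2.
Divide row 2 by 2; eliminate column x1 from the other rows.
z-row update in column x3: -4 − (-2)·(5/2) = 1.

1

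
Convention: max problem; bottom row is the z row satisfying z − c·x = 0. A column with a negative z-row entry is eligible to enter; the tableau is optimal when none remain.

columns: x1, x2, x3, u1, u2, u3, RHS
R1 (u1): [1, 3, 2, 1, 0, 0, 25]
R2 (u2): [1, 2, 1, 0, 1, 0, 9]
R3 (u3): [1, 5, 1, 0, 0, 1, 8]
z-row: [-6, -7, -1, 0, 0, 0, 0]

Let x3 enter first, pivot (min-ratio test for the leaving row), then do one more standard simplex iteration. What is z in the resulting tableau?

Ratio test on column x3 — row 1: 25/2 = 25/2; row 2: 9/1 = 9; row 3: 8/1 = 8. Minimum is 8 at row 3 (u3 leaves); pivot element 1.
Pivot on row 3; the z-row RHS becomes 0 − (-1)·8 = 8.
Next entering variable (most negative z-row entry -5): x1.
Ratio test on column x1 — row 1: entry -1 ≤ 0; row 2: entry 0 ≤ 0; row 3: 8/1 = 8. Minimum is 8 at row 3 (x3 leaves); pivot element 1.
After the second pivot the z-row RHS is 8 − (-5)·8 = 48.

48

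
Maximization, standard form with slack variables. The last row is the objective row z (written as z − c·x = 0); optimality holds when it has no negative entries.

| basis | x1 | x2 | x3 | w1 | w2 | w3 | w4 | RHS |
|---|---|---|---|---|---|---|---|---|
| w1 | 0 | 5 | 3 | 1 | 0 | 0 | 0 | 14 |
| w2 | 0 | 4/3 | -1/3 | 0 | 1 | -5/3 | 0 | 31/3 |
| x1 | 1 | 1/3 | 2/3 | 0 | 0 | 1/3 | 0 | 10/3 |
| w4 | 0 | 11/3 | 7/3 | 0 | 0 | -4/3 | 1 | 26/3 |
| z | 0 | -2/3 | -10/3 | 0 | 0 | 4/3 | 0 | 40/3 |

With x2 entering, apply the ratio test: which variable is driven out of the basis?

w4

Column x2 entries and ratios — w1: 14/5 = 14/5; w2: (31/3)/(4/3) = 31/4; x1: (10/3)/(1/3) = 10; w4: (26/3)/(11/3) = 26/11.
Smallest ratio is 26/11 in the row of w4, so w4 leaves.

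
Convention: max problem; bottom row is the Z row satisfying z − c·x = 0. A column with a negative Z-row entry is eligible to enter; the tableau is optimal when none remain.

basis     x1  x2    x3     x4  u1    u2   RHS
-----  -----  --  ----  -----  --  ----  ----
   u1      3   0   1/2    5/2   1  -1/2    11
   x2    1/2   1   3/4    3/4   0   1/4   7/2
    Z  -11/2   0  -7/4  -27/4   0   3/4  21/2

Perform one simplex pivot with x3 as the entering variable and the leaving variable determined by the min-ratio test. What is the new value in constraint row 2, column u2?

1/3

Ratio test on column x3 — row 1: 11/(1/2) = 22; row 2: (7/2)/(3/4) = 14/3. Minimum is 14/3 at row 2 (x2 leaves); pivot element 3/4.
Divide row 2 by 3/4; eliminate column x3 from the other rows.
In the new row 2, the u2 entry is the old entry divided by the pivot: (1/4)/(3/4) = 1/3.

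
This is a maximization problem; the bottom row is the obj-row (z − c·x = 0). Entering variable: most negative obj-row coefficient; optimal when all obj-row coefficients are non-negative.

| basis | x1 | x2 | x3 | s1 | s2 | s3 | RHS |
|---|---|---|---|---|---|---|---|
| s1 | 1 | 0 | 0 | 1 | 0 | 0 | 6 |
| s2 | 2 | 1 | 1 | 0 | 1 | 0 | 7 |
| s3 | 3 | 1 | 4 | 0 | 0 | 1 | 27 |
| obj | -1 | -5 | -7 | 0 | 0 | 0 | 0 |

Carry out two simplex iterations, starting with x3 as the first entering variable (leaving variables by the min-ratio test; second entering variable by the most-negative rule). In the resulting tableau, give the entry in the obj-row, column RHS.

145/3

Ratio test on column x3 — row 1: entry 0 ≤ 0; row 2: 7/1 = 7; row 3: 27/4 = 27/4. Minimum is 27/4 at row 3 (s3 leaves); pivot element 4.
Divide row 3 by 4; eliminate column x3 from the other rows.
Second iteration: most negative obj-row entry is -13/4 in column x2, so x2 enters.
Ratio test on column x2 — row 1: entry 0 ≤ 0; row 2: (1/4)/(3/4) = 1/3; row 3: (27/4)/(1/4) = 27. Minimum is 1/3 at row 2 (s2 leaves); pivot element 3/4.
Divide row 2 by 3/4; eliminate column x2 from the other rows.
After both pivots, the entry at the obj-row, column RHS is 145/3.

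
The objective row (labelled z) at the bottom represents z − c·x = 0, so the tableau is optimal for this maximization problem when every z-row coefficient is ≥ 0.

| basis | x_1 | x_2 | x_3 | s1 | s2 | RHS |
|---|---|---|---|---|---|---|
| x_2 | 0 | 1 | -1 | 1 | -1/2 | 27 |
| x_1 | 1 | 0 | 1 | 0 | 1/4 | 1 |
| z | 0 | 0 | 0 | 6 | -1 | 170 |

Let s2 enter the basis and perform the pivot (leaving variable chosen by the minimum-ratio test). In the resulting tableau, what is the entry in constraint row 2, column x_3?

Ratio test on column s2 — row 1: entry -1/2 ≤ 0; row 2: 1/(1/4) = 4. Minimum is 4 at row 2 (x_1 leaves); pivot element 1/4.
Divide row 2 by 1/4; eliminate column s2 from the other rows.
In the new row 2, the x_3 entry is the old entry divided by the pivot: 1/(1/4) = 4.

4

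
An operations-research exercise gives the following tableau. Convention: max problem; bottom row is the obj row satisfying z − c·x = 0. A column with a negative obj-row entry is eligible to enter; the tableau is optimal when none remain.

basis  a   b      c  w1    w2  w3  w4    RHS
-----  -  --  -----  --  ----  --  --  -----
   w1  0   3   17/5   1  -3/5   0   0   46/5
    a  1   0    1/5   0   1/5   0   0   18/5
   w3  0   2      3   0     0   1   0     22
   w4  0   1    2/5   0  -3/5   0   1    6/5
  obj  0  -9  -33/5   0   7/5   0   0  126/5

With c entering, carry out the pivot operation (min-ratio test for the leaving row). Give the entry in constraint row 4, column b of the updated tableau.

Ratio test on column c — row 1: (46/5)/(17/5) = 46/17; row 2: (18/5)/(1/5) = 18; row 3: 22/3 = 22/3; row 4: (6/5)/(2/5) = 3. Minimum is 46/17 at row 1 (w1 leaves); pivot element 17/5.
Divide row 1 by 17/5; eliminate column c from the other rows.
Row 4 update in column b: 1 − (2/5)·(15/17) = 11/17.

11/17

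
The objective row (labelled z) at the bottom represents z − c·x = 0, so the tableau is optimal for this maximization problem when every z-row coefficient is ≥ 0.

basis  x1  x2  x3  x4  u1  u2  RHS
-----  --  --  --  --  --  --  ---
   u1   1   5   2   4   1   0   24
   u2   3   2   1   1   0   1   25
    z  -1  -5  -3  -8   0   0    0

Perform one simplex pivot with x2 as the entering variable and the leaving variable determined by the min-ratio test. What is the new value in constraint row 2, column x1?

Ratio test on column x2 — row 1: 24/5 = 24/5; row 2: 25/2 = 25/2. Minimum is 24/5 at row 1 (u1 leaves); pivot element 5.
Divide row 1 by 5; eliminate column x2 from the other rows.
Row 2 update in column x1: 3 − 2·(1/5) = 13/5.

13/5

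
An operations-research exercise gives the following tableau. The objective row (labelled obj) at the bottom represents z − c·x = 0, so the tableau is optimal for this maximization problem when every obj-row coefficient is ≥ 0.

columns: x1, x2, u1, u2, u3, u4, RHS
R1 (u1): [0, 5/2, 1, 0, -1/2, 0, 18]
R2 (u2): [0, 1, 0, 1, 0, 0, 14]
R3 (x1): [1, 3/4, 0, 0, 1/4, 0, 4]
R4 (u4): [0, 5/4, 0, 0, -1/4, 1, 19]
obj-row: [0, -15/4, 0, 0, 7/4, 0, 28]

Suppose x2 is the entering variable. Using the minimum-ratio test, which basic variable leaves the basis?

x1

Column x2 entries and ratios — u1: 18/(5/2) = 36/5; u2: 14/1 = 14; x1: 4/(3/4) = 16/3; u4: 19/(5/4) = 76/5.
Smallest ratio is 16/3 in the row of x1, so x1 leaves.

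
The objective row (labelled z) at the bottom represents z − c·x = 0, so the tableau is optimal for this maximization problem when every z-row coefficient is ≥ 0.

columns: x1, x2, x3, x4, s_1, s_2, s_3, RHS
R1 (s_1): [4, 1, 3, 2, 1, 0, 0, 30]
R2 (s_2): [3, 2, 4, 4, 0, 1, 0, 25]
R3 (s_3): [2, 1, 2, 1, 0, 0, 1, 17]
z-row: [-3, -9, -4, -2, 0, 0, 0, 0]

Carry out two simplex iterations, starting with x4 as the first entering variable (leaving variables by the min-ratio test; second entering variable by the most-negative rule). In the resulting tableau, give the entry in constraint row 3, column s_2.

-1/2

Ratio test on column x4 — row 1: 30/2 = 15; row 2: 25/4 = 25/4; row 3: 17/1 = 17. Minimum is 25/4 at row 2 (s_2 leaves); pivot element 4.
Divide row 2 by 4; eliminate column x4 from the other rows.
Second iteration: most negative z-row entry is -8 in column x2, so x2 enters.
Ratio test on column x2 — row 1: entry 0 ≤ 0; row 2: (25/4)/(1/2) = 25/2; row 3: (43/4)/(1/2) = 43/2. Minimum is 25/2 at row 2 (x4 leaves); pivot element 1/2.
Divide row 2 by 1/2; eliminate column x2 from the other rows.
After both pivots, the entry at constraint row 3, column s_2 is -1/2.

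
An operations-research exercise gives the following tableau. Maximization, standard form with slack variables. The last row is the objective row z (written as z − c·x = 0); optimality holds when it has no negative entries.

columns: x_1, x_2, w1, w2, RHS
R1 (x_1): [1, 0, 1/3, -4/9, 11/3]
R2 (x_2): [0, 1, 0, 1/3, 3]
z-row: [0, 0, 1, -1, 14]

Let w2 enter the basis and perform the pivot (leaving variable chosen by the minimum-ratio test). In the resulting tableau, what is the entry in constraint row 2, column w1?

0

Ratio test on column w2 — row 1: entry -4/9 ≤ 0; row 2: 3/(1/3) = 9. Minimum is 9 at row 2 (x_2 leaves); pivot element 1/3.
Divide row 2 by 1/3; eliminate column w2 from the other rows.
In the new row 2, the w1 entry is the old entry divided by the pivot: 0/(1/3) = 0.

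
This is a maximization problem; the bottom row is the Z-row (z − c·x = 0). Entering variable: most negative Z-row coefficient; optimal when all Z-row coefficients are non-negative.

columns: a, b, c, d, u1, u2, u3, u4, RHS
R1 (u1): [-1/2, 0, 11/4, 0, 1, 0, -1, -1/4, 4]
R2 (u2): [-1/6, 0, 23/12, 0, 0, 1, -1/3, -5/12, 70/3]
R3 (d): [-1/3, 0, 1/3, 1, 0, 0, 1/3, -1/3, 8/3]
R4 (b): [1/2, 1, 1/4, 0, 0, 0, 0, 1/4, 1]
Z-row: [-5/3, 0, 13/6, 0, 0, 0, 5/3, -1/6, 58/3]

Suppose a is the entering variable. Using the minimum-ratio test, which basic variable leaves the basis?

b

Column a entries and ratios — u1: -1/2 ≤ 0, skip; u2: -1/6 ≤ 0, skip; d: -1/3 ≤ 0, skip; b: 1/(1/2) = 2.
Smallest ratio is 2 in the row of b, so b leaves.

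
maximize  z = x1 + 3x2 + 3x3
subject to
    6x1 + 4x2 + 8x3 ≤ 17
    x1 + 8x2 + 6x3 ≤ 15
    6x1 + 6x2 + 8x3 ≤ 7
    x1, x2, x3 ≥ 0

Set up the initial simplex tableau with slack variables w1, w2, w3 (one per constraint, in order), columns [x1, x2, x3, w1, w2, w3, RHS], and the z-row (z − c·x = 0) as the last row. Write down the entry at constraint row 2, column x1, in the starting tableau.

1

Constraint 2 has coefficient 1 on x1.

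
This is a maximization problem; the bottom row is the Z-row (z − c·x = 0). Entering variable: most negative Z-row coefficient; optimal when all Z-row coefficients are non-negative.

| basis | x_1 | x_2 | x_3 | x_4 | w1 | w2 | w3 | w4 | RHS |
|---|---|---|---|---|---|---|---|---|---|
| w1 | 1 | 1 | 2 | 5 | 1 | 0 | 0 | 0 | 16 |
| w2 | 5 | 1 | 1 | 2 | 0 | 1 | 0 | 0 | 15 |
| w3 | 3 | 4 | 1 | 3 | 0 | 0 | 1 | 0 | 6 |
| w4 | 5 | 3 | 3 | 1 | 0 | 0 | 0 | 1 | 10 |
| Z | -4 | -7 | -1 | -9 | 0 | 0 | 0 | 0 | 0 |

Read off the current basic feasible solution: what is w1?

16

w1 is basic (row 1); its value is the RHS of that row, 16.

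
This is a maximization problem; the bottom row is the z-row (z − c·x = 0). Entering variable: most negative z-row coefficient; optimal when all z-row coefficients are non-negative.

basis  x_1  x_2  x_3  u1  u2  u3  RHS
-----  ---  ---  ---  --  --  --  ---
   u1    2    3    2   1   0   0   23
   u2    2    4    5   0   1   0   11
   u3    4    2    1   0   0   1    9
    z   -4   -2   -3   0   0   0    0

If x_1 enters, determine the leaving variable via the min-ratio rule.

u3

Column x_1 entries and ratios — u1: 23/2 = 23/2; u2: 11/2 = 11/2; u3: 9/4 = 9/4.
Smallest ratio is 9/4 in the row of u3, so u3 leaves.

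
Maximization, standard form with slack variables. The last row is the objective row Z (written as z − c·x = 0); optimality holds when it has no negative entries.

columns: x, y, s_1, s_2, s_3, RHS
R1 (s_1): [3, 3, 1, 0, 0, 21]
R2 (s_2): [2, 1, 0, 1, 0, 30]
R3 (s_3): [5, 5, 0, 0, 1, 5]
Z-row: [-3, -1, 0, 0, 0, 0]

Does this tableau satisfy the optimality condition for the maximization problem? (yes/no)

no

The Z-row has a negative entry -3 in column x, so it is not optimal.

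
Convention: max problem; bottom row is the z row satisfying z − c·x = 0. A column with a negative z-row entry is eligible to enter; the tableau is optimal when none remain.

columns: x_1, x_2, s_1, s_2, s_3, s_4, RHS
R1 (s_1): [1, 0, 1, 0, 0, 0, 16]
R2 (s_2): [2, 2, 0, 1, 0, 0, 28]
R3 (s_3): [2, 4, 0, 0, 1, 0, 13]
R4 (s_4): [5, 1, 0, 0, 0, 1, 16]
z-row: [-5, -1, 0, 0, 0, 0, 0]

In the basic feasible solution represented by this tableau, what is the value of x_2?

x_2 is not in the basis, so in the current basic feasible solution x_2 = 0.

0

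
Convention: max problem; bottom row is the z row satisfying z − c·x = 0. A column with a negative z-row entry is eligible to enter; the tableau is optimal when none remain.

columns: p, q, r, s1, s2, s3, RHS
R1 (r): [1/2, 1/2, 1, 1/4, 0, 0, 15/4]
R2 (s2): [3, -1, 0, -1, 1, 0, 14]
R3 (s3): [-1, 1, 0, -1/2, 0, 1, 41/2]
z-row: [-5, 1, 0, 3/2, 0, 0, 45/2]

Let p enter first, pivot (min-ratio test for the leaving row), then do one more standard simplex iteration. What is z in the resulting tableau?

189/4

Ratio test on column p — row 1: (15/4)/(1/2) = 15/2; row 2: 14/3 = 14/3; row 3: entry -1 ≤ 0. Minimum is 14/3 at row 2 (s2 leaves); pivot element 3.
Pivot on row 2; the z-row RHS becomes 45/2 − (-5)·(14/3) = 275/6.
Next entering variable (most negative z-row entry -2/3): q.
Ratio test on column q — row 1: (17/12)/(2/3) = 17/8; row 2: entry -1/3 ≤ 0; row 3: (151/6)/(2/3) = 151/4. Minimum is 17/8 at row 1 (r leaves); pivot element 2/3.
After the second pivot the z-row RHS is 275/6 − (-2/3)·(17/8) = 189/4.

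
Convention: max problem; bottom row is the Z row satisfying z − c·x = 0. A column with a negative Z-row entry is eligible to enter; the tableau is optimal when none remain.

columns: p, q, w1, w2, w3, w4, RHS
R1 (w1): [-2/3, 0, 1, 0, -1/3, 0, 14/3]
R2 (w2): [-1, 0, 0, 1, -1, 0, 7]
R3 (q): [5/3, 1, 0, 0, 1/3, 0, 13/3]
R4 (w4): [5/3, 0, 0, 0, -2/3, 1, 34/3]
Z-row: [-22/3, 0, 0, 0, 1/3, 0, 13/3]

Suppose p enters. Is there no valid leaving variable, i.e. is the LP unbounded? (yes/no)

Column p has positive entries in row(s) 3, 4, so the ratio test bounds it — not unbounded.

no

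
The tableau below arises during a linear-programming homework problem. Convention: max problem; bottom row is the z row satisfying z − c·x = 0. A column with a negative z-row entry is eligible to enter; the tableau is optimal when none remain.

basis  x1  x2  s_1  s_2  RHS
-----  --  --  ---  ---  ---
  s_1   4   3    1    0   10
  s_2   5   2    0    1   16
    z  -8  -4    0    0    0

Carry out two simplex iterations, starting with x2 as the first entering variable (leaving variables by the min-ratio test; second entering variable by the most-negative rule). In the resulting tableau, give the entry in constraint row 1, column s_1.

Ratio test on column x2 — row 1: 10/3 = 10/3; row 2: 16/2 = 8. Minimum is 10/3 at row 1 (s_1 leaves); pivot element 3.
Divide row 1 by 3; eliminate column x2 from the other rows.
Second iteration: most negative z-row entry is -8/3 in column x1, so x1 enters.
Ratio test on column x1 — row 1: (10/3)/(4/3) = 5/2; row 2: (28/3)/(7/3) = 4. Minimum is 5/2 at row 1 (x2 leaves); pivot element 4/3.
Divide row 1 by 4/3; eliminate column x1 from the other rows.
After both pivots, the entry at constraint row 1, column s_1 is 1/4.

1/4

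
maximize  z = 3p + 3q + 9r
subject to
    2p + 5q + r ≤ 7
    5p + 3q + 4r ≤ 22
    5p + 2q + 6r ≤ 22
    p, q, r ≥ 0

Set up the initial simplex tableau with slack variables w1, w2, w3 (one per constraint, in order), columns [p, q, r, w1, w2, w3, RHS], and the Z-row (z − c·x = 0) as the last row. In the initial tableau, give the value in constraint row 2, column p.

5

Constraint 2 has coefficient 5 on p.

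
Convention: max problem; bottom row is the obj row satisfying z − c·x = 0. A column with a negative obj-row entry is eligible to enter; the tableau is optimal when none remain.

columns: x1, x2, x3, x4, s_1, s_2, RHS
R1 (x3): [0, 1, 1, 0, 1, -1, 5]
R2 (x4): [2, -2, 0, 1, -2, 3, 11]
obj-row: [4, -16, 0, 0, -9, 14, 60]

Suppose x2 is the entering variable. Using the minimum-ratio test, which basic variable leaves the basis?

Column x2 entries and ratios — x3: 5/1 = 5; x4: -2 ≤ 0, skip.
Smallest ratio is 5 in the row of x3, so x3 leaves.

x3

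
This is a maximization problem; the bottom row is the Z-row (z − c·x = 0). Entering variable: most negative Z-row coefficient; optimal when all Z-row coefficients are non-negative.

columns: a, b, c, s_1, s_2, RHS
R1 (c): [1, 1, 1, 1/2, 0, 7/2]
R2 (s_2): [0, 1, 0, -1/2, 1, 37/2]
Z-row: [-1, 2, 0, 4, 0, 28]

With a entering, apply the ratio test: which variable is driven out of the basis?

c

Column a entries and ratios — c: (7/2)/1 = 7/2; s_2: 0 ≤ 0, skip.
Smallest ratio is 7/2 in the row of c, so c leaves.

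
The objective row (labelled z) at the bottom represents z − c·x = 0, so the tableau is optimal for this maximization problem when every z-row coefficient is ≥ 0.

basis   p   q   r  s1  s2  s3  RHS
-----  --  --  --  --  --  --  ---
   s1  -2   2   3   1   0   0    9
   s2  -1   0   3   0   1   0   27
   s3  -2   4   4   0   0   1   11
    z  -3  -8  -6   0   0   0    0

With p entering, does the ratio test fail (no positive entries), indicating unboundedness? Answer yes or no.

yes

Every constraint-row entry in column p is ≤ 0, so increasing p is unbounded.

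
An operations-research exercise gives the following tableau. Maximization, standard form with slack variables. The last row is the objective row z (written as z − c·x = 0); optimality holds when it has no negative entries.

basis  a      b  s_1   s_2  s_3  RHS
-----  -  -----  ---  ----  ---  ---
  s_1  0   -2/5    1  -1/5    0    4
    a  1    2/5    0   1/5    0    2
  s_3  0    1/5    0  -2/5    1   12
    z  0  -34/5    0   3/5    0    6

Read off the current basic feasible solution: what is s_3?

s_3 is basic (row 3); its value is the RHS of that row, 12.

12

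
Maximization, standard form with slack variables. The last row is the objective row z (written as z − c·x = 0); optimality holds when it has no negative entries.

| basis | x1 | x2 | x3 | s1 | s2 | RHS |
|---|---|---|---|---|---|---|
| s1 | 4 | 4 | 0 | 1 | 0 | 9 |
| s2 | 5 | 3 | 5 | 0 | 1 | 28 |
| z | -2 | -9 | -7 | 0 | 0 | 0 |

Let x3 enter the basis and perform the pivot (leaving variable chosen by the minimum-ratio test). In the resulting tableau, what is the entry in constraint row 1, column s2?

Ratio test on column x3 — row 1: entry 0 ≤ 0; row 2: 28/5 = 28/5. Minimum is 28/5 at row 2 (s2 leaves); pivot element 5.
Divide row 2 by 5; eliminate column x3 from the other rows.
Row 1 update in column s2: 0 − 0·(1/5) = 0.

0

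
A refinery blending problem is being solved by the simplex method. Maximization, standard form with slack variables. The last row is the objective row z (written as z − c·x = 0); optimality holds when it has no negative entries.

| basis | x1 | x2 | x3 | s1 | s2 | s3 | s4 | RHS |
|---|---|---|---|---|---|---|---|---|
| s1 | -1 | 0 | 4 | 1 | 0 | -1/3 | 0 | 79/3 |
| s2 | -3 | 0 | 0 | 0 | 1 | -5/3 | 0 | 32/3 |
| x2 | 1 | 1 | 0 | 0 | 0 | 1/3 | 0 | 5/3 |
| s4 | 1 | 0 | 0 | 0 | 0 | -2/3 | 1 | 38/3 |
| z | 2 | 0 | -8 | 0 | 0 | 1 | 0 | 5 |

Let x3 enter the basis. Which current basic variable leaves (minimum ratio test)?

Column x3 entries and ratios — s1: (79/3)/4 = 79/12; s2: 0 ≤ 0, skip; x2: 0 ≤ 0, skip; s4: 0 ≤ 0, skip.
Smallest ratio is 79/12 in the row of s1, so s1 leaves.

s1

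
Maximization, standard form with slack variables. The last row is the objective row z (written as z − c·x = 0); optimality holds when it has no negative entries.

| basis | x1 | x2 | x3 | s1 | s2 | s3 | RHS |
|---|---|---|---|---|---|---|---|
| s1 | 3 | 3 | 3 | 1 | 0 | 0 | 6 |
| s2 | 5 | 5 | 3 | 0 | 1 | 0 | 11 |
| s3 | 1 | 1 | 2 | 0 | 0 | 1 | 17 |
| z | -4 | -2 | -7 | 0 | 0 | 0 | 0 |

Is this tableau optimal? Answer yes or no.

no

The z-row has a negative entry -7 in column x3, so it is not optimal.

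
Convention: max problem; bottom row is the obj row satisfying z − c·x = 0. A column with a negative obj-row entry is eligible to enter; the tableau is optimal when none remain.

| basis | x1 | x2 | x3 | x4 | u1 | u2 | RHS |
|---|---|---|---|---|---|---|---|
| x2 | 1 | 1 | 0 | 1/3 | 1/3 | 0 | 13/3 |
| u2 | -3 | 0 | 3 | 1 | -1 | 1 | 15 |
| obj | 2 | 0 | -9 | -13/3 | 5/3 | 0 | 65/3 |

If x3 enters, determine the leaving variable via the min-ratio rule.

u2

Column x3 entries and ratios — x2: 0 ≤ 0, skip; u2: 15/3 = 5.
Smallest ratio is 5 in the row of u2, so u2 leaves.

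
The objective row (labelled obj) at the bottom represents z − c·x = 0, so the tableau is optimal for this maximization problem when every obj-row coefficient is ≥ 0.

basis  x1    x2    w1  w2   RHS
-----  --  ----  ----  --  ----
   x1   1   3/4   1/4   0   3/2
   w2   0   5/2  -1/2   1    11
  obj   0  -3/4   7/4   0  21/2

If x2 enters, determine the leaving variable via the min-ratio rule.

x1

Column x2 entries and ratios — x1: (3/2)/(3/4) = 2; w2: 11/(5/2) = 22/5.
Smallest ratio is 2 in the row of x1, so x1 leaves.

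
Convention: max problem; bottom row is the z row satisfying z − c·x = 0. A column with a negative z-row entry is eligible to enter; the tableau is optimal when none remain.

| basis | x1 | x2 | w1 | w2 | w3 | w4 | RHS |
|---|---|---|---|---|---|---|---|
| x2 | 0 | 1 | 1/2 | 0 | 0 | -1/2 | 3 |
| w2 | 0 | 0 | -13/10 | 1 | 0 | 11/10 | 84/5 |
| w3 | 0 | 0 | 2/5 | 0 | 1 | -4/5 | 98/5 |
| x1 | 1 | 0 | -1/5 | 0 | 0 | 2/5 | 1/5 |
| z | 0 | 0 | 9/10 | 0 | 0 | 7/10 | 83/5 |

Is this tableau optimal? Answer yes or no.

yes

Every z-row coefficient is ≥ 0, so the tableau is optimal.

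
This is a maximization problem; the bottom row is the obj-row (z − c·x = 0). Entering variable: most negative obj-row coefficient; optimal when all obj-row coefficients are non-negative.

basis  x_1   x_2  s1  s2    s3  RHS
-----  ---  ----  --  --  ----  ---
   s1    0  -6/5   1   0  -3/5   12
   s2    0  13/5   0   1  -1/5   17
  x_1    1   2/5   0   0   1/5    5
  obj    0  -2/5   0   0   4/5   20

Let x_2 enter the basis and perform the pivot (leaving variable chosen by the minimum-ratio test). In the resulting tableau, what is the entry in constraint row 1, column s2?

Ratio test on column x_2 — row 1: entry -6/5 ≤ 0; row 2: 17/(13/5) = 85/13; row 3: 5/(2/5) = 25/2. Minimum is 85/13 at row 2 (s2 leaves); pivot element 13/5.
Divide row 2 by 13/5; eliminate column x_2 from the other rows.
Row 1 update in column s2: 0 − (-6/5)·(5/13) = 6/13.

6/13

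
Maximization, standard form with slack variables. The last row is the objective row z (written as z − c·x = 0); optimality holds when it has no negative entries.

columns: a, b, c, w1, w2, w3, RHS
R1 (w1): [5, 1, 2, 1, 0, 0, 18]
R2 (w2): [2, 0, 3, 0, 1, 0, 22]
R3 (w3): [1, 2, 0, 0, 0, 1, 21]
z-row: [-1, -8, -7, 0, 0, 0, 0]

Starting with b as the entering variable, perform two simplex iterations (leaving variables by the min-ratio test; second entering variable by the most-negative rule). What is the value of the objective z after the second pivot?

Ratio test on column b — row 1: 18/1 = 18; row 2: entry 0 ≤ 0; row 3: 21/2 = 21/2. Minimum is 21/2 at row 3 (w3 leaves); pivot element 2.
Pivot on row 3; the z-row RHS becomes 0 − (-8)·(21/2) = 84.
Next entering variable (most negative z-row entry -7): c.
Ratio test on column c — row 1: (15/2)/2 = 15/4; row 2: 22/3 = 22/3; row 3: entry 0 ≤ 0. Minimum is 15/4 at row 1 (w1 leaves); pivot element 2.
After the second pivot the z-row RHS is 84 − (-7)·(15/4) = 441/4.

441/4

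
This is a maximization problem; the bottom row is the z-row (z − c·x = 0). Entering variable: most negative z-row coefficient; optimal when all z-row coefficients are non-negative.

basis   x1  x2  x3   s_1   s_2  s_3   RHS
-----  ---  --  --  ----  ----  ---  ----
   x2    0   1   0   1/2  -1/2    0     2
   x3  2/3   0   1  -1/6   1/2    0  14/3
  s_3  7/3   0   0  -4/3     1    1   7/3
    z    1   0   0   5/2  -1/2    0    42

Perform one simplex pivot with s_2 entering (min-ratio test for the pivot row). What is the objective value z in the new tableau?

Ratio test on column s_2 — row 1: entry -1/2 ≤ 0; row 2: (14/3)/(1/2) = 28/3; row 3: (7/3)/1 = 7/3. Minimum is 7/3 at row 3 (s_3 leaves); pivot element 1.
Pivot on row 3; the z-row RHS becomes 42 − (-1/2)·(7/3) = 259/6.

259/6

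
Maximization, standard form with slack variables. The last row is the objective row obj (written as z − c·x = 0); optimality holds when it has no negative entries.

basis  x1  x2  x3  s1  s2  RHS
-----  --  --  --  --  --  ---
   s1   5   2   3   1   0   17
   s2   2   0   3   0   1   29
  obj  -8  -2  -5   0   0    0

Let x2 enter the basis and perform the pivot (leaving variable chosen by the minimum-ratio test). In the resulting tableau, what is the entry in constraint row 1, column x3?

3/2

Ratio test on column x2 — row 1: 17/2 = 17/2; row 2: entry 0 ≤ 0. Minimum is 17/2 at row 1 (s1 leaves); pivot element 2.
Divide row 1 by 2; eliminate column x2 from the other rows.
In the new row 1, the x3 entry is the old entry divided by the pivot: 3/2 = 3/2.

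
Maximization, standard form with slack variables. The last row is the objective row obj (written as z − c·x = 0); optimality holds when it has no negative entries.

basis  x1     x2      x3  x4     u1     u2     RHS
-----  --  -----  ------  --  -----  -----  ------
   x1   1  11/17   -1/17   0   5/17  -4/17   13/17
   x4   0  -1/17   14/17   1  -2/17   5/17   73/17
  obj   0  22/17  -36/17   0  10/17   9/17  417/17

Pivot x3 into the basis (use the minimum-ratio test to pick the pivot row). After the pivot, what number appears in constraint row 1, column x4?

1/14

Ratio test on column x3 — row 1: entry -1/17 ≤ 0; row 2: (73/17)/(14/17) = 73/14. Minimum is 73/14 at row 2 (x4 leaves); pivot element 14/17.
Divide row 2 by 14/17; eliminate column x3 from the other rows.
Row 1 update in column x4: 0 − (-1/17)·(17/14) = 1/14.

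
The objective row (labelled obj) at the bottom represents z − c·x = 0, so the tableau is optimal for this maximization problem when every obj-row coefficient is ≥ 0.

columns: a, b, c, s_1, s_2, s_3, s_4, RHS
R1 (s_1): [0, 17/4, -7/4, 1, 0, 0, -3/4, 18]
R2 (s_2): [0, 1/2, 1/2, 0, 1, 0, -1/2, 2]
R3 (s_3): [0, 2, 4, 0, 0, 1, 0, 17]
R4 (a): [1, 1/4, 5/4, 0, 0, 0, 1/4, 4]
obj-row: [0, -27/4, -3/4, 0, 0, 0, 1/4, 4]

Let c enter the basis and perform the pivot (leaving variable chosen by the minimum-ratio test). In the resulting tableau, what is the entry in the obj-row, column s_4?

2/5

Ratio test on column c — row 1: entry -7/4 ≤ 0; row 2: 2/(1/2) = 4; row 3: 17/4 = 17/4; row 4: 4/(5/4) = 16/5. Minimum is 16/5 at row 4 (a leaves); pivot element 5/4.
Divide row 4 by 5/4; eliminate column c from the other rows.
obj-row update in column s_4: 1/4 − (-3/4)·(1/5) = 2/5.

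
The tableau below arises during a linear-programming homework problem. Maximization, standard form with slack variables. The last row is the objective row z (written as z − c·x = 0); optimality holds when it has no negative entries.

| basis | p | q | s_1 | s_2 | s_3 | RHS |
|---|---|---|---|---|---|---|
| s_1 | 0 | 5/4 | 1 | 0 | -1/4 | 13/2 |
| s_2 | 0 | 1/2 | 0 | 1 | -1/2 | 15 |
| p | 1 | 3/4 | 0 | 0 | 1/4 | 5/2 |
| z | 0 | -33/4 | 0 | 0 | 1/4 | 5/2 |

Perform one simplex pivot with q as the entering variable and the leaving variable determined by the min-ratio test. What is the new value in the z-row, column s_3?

3

Ratio test on column q — row 1: (13/2)/(5/4) = 26/5; row 2: 15/(1/2) = 30; row 3: (5/2)/(3/4) = 10/3. Minimum is 10/3 at row 3 (p leaves); pivot element 3/4.
Divide row 3 by 3/4; eliminate column q from the other rows.
z-row update in column s_3: 1/4 − (-33/4)·(1/3) = 3.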